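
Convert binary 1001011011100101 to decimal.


1001011011100101 in decimal = 38629

38629


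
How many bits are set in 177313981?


0b1010100100011001100010111101 has 14 set bits

14


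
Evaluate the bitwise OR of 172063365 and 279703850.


0b1010010000010111101010000101 | 0b10000101010111111000100101010 = 0b11010111010111111101110101111 = 451673007

451673007


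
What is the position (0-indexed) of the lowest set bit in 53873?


0b1101001001110001. Lowest set bit at position 0

0


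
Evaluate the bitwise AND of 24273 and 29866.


0b101111011010001 & 0b111010010101010 = 0b101010010000000 = 21632

21632


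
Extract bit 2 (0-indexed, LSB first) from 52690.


0b1100110111010010, position 2 = 0

0


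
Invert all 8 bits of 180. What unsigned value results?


180 ^ 255 = 75

75


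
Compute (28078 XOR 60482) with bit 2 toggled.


Step 1: 28078 ^ 60482 = 33260
Step 2: 33260 ^ (1 << 2) = 33260 ^ 4 = 33256

33256


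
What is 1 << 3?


0b1 << 3 = 0b1000 = 8

8


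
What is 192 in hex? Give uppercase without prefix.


192 = C0 hex

C0


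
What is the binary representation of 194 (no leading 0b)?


194 = 11000010 in binary

11000010


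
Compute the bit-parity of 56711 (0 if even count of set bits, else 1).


0b1101110110000111 has 10 ones => parity 0

0


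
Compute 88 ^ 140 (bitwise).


0b1011000 ^ 0b10001100 = 0b11010100 = 212

212


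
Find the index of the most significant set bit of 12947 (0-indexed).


0b11001010010011. Highest set bit at position 13

13


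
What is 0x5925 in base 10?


5925 hex = 22821 decimal

22821


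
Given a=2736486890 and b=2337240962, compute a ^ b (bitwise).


2736486890 ^ 2337240962 = 676597352

676597352


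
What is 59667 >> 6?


0b1110100100010011 >> 6 = 0b1110100100 = 932

932


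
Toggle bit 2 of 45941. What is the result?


45941 ^ (1 << 2) = 45941 ^ 4 = 45937

45937


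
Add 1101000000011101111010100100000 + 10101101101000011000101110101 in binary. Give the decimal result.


1101000000011101111010100100000 + 10101101101000011000101110101 = 1111101110000110010011010010101 = 2109941397

2109941397


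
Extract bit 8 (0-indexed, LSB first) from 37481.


0b1001001001101001, position 8 = 0

0


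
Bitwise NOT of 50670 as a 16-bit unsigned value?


~0b1100010111101110 = 0b11101000010001 = 14865 (16-bit unsigned)

14865


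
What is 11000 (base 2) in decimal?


11000 in decimal = 24

24


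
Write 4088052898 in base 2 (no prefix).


4088052898 = 11110011101010101011110010100010 in binary

11110011101010101011110010100010


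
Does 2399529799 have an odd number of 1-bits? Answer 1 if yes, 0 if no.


0b10001111000001011110101101000111 has 17 ones => parity 1

1


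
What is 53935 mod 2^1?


53935 & 1 = 1

1


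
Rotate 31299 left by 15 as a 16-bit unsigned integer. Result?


Rotate 0b111101001000011 left by 15 (16-bit) = 0b1011110100100001 = 48417

48417


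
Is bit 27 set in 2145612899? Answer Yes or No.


0b1111111111000110111010001100011, bit 27 = 1. Yes

Yes


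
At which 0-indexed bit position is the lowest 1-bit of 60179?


0b1110101100010011. Lowest set bit at position 0

0


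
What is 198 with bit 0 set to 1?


198 | (1 << 0) = 198 | 1 = 199

199


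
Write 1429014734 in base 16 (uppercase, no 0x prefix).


1429014734 = 552D08CE hex

552D08CE


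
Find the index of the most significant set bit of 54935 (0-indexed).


0b1101011010010111. Highest set bit at position 15

15


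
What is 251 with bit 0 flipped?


251 ^ (1 << 0) = 251 ^ 1 = 250

250


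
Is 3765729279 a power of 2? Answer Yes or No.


0b11100000011101000111011111111111. Multiple bits set => No

No


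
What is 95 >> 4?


0b1011111 >> 4 = 0b101 = 5

5


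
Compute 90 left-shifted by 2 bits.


0b1011010 << 2 = 0b101101000 = 360

360


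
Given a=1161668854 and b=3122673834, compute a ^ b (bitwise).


1161668854 ^ 3122673834 = 4280127580

4280127580


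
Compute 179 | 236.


0b10110011 | 0b11101100 = 0b11111111 = 255

255


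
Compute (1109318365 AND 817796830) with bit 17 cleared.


Step 1: 1109318365 & 817796830 = 2003676
Step 2: 2003676 & ~(1 << 17) = 1872604

1872604


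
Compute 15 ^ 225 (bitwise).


0b1111 ^ 0b11100001 = 0b11101110 = 238

238


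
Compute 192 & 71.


0b11000000 & 0b1000111 = 0b1000000 = 64

64


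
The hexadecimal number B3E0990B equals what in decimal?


B3E0990B hex = 3017840907 decimal

3017840907


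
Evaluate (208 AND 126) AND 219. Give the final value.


Step 1: 208 & 126 = 80
Step 2: 80 & 219 = 80

80


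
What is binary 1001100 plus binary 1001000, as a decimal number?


1001100 + 1001000 = 10010100 = 148

148


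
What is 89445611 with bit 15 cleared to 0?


89445611 & ~(1 << 15) = 89412843

89412843


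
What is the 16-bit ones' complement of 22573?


22573 ^ 65535 = 42962

42962


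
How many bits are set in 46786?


0b1011011011000010 has 8 set bits

8


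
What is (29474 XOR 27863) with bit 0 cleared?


Step 1: 29474 ^ 27863 = 8181
Step 2: 8181 & ~(1 << 0) = 8180

8180


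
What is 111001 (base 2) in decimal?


111001 in decimal = 57

57


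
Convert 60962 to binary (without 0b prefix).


60962 = 1110111000100010 in binary

1110111000100010


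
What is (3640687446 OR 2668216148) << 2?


Step 1: 3640687446 | 2668216148 = 3741974358
Step 2: 3741974358 << 2 = 14967897432

14967897432


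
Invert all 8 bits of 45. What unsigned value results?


45 ^ 255 = 210

210


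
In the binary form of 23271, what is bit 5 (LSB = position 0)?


0b101101011100111, position 5 = 1

1


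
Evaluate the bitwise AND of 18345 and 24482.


0b100011110101001 & 0b101111110100010 = 0b100011110100000 = 18336

18336


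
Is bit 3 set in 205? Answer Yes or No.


0b11001101, bit 3 = 1. Yes

Yes


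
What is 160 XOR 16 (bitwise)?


0b10100000 ^ 0b10000 = 0b10110000 = 176

176


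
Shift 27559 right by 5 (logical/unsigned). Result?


0b110101110100111 >> 5 = 0b1101011101 = 861

861


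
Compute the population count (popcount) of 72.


0b1001000 has 2 set bits

2


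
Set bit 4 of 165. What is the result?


165 | (1 << 4) = 165 | 16 = 181

181


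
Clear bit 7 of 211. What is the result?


211 & ~(1 << 7) = 83

83


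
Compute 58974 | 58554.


0b1110011001011110 | 0b1110010010111010 = 0b1110011011111110 = 59134

59134


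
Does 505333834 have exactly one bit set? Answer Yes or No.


0b11110000111101100100001001010. Multiple bits set => No

No


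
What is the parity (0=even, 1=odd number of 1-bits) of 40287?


0b1001110101011111 has 11 ones => parity 1

1


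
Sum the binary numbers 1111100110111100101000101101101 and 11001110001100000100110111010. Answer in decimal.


1111100110111100101000101101101 + 11001110001100000100110111010 = 10010110101001000101101100100111 = 2527353639

2527353639


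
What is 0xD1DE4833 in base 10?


D1DE4833 hex = 3521005619 decimal

3521005619


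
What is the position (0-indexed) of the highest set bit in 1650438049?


0b1100010010111111010111110100001. Highest set bit at position 30

30


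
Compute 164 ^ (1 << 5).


164 ^ (1 << 5) = 164 ^ 32 = 132

132


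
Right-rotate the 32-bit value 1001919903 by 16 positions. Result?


Rotate 0b111011101110000001010110011111 right by 16 (32-bit) = 0b10101100111110011101110111000 = 362757048

362757048


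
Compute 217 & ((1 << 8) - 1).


217 & 255 = 217

217


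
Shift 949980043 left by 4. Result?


0b111000100111111000101110001011 << 4 = 0b1110001001111110001011100010110000 = 15199680688

15199680688


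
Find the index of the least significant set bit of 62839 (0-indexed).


0b1111010101110111. Lowest set bit at position 0

0


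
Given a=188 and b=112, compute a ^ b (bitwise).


188 ^ 112 = 204

204


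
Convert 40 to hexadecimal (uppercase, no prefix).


40 = 28 hex

28


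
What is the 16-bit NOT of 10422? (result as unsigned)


~0b10100010110110 = 0b1101011101001001 = 55113 (16-bit unsigned)

55113


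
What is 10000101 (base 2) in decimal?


10000101 in decimal = 133

133


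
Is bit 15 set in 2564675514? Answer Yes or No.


0b10011000110111011101011110111010, bit 15 = 1. Yes

Yes


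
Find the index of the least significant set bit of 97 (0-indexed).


0b1100001. Lowest set bit at position 0

0


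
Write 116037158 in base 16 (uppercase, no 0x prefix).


116037158 = 6EA9626 hex

6EA9626


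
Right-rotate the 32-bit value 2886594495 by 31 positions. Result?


Rotate 0b10101100000011011110111110111111 right by 31 (32-bit) = 0b1011000000110111101111101111111 = 1478221695

1478221695


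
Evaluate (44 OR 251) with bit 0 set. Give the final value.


Step 1: 44 | 251 = 255
Step 2: 255 | (1 << 0) = 255 | 1 = 255

255


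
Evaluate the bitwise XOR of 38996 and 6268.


0b1001100001010100 ^ 0b1100001111100 = 0b1000000000101000 = 32808

32808


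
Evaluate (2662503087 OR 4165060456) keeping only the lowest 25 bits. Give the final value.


Step 1: 2662503087 | 4165060456 = 4277393391
Step 2: 4277393391 & 33554431 = 15980527

15980527


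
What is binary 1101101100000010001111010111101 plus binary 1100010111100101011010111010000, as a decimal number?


1101101100000010001111010111101 + 1100010111100101011010111010000 = 11010000011100111101010010001101 = 3497251981

3497251981


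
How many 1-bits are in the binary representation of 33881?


0b1000010001011001 has 6 set bits

6


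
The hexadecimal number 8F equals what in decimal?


8F hex = 143 decimal

143


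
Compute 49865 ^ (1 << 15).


49865 ^ (1 << 15) = 49865 ^ 32768 = 17097

17097


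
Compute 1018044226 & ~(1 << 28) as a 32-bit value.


1018044226 & ~(1 << 28) = 749608770

749608770


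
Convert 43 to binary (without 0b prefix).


43 = 101011 in binary

101011


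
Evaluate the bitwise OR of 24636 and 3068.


0b110000000111100 | 0b101111111100 = 0b110101111111100 = 27644

27644


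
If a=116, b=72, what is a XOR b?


116 ^ 72 = 60

60


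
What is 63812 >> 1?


0b1111100101000100 >> 1 = 0b111110010100010 = 31906

31906


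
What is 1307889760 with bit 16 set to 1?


1307889760 | (1 << 16) = 1307889760 | 65536 = 1307955296

1307955296


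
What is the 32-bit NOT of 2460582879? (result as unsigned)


~0b10010010101010011000001111011111 = 0b1101101010101100111110000100000 = 1834384416 (32-bit unsigned)

1834384416


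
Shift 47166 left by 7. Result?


0b1011100000111110 << 7 = 0b10111000001111100000000 = 6037248

6037248


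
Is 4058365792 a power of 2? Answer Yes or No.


0b11110001111001011011111101100000. Multiple bits set => No

No


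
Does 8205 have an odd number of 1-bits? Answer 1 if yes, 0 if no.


0b10000000001101 has 4 ones => parity 0

0


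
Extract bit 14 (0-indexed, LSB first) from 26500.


0b110011110000100, position 14 = 1

1


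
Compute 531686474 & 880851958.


0b11111101100001110010001001010 & 0b110100100000001011101111110110 = 0b10100100000001010000001000010 = 343973954

343973954


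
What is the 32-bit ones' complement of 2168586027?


2168586027 ^ 4294967295 = 2126381268

2126381268


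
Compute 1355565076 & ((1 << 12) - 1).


1355565076 & 4095 = 2068

2068


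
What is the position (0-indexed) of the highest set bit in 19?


0b10011. Highest set bit at position 4

4


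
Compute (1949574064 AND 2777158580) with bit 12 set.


Step 1: 1949574064 & 2777158580 = 603980720
Step 2: 603980720 | (1 << 12) = 603980720 | 4096 = 603984816

603984816


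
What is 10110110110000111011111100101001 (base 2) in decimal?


10110110110000111011111100101001 in decimal = 3066281769

3066281769


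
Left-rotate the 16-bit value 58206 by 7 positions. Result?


Rotate 0b1110001101011110 left by 7 (16-bit) = 0b1010111101110001 = 44913

44913


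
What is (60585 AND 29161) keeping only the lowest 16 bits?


Step 1: 60585 & 29161 = 24745
Step 2: 24745 & 65535 = 24745

24745


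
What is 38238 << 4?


0b1001010101011110 << 4 = 0b10010101010111100000 = 611808

611808


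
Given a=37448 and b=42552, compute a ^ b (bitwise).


37448 ^ 42552 = 13424

13424


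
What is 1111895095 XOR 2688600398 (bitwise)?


0b1000010010001100010110000110111 ^ 0b10100000010000001100100101001110 = 0b11100010000001101110010101111001 = 3792102777

3792102777


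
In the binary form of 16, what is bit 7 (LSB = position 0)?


0b10000, position 7 = 0

0


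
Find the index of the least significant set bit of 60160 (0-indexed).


0b1110101100000000. Lowest set bit at position 8

8


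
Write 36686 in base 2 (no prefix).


36686 = 1000111101001110 in binary

1000111101001110


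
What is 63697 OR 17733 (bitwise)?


0b1111100011010001 | 0b100010101000101 = 0b1111110111010101 = 64981

64981


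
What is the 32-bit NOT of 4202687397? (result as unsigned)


~0b11111010011111111110101110100101 = 0b101100000000001010001011010 = 92279898 (32-bit unsigned)

92279898


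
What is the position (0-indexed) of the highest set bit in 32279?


0b111111000010111. Highest set bit at position 14

14


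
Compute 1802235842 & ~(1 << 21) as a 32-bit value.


1802235842 & ~(1 << 21) = 1800138690

1800138690


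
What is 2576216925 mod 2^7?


2576216925 & 127 = 93

93


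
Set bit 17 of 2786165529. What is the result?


2786165529 | (1 << 17) = 2786165529 | 131072 = 2786296601

2786296601


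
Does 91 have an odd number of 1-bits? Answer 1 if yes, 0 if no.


0b1011011 has 5 ones => parity 1

1


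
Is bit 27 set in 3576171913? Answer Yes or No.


0b11010101001010000000110110001001, bit 27 = 0. No

No


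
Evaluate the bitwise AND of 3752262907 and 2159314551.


0b11011111101001101111110011111011 & 0b10000000101101001000011001110111 = 0b10000000101001001000010001110011 = 2158265459

2158265459


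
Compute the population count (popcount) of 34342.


0b1000011000100110 has 6 set bits

6


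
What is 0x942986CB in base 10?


942986CB hex = 2485749451 decimal

2485749451


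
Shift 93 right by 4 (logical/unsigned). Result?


0b1011101 >> 4 = 0b101 = 5

5


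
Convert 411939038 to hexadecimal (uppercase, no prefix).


411939038 = 188DB0DE hex

188DB0DE


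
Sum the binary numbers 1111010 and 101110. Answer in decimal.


1111010 + 101110 = 10101000 = 168

168


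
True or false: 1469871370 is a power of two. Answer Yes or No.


0b1010111100111000111010100001010. Multiple bits set => No

No


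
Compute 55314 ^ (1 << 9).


55314 ^ (1 << 9) = 55314 ^ 512 = 55826

55826


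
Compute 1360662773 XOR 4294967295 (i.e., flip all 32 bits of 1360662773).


1360662773 ^ 4294967295 = 2934304522

2934304522


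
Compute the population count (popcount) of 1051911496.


0b111110101100101110010101001000 has 16 set bits

16


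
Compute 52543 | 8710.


0b1100110100111111 | 0b10001000000110 = 0b1110111100111111 = 61247

61247


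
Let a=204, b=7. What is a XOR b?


204 ^ 7 = 203

203


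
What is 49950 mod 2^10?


49950 & 1023 = 798

798


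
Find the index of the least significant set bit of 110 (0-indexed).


0b1101110. Lowest set bit at position 1

1


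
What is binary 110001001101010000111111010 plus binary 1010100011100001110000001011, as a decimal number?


110001001101010000111111010 + 1010100011100001110000001011 = 10000101101001011111000000101 = 280280581

280280581


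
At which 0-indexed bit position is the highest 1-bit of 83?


0b1010011. Highest set bit at position 6

6


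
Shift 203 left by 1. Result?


0b11001011 << 1 = 0b110010110 = 406

406


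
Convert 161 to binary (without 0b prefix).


161 = 10100001 in binary

10100001


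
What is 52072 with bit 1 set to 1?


52072 | (1 << 1) = 52072 | 2 = 52074

52074


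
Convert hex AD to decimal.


AD hex = 173 decimal

173


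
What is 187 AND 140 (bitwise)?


0b10111011 & 0b10001100 = 0b10001000 = 136

136


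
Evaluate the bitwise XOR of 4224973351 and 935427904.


0b11111011110100111111101000100111 ^ 0b110111110000010111111101000000 = 0b11001100000100101000010101100111 = 3423765863

3423765863


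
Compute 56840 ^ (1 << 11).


56840 ^ (1 << 11) = 56840 ^ 2048 = 54792

54792


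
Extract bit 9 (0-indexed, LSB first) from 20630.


0b101000010010110, position 9 = 0

0


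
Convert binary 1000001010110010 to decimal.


1000001010110010 in decimal = 33458

33458


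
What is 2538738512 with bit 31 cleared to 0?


2538738512 & ~(1 << 31) = 391254864

391254864


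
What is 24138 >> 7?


0b101111001001010 >> 7 = 0b10111100 = 188

188


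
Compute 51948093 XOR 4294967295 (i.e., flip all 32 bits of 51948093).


51948093 ^ 4294967295 = 4243019202

4243019202


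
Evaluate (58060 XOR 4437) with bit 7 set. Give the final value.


Step 1: 58060 ^ 4437 = 62361
Step 2: 62361 | (1 << 7) = 62361 | 128 = 62361

62361


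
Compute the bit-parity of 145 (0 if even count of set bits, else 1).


0b10010001 has 3 ones => parity 1

1


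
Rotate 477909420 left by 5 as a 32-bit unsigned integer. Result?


Rotate 0b11100011111000101000110101100 left by 5 (32-bit) = 0b10001111100010100011010110000011 = 2408199555

2408199555


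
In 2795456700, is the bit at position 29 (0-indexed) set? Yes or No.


0b10100110100111110100100010111100, bit 29 = 1. Yes

Yes


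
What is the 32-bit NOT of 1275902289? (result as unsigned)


~0b1001100000011001011100101010001 = 0b10110011111100110100011010101110 = 3019065006 (32-bit unsigned)

3019065006


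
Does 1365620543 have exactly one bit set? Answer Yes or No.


0b1010001011001011011011100111111. Multiple bits set => No

No


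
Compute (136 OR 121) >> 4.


Step 1: 136 | 121 = 249
Step 2: 249 >> 4 = 15

15


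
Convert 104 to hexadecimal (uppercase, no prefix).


104 = 68 hex

68


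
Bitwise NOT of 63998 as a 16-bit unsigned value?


~0b1111100111111110 = 0b11000000001 = 1537 (16-bit unsigned)

1537


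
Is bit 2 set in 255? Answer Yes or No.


0b11111111, bit 2 = 1. Yes

Yes


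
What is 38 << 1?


0b100110 << 1 = 0b1001100 = 76

76


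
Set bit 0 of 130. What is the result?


130 | (1 << 0) = 130 | 1 = 131

131


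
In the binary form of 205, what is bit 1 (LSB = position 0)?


0b11001101, position 1 = 0

0


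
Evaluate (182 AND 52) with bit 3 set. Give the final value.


Step 1: 182 & 52 = 52
Step 2: 52 | (1 << 3) = 52 | 8 = 60

60


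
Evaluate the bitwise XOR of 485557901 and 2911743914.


0b11100111100010000011010001101 ^ 0b10101101100011011010111110101010 = 0b10110001011111001010100100100111 = 2977736999

2977736999


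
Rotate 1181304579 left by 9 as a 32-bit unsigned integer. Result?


Rotate 0b1000110011010010100011100000011 left by 9 (32-bit) = 0b11010010100011100000011010001100 = 3532523148

3532523148


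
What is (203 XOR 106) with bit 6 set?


Step 1: 203 ^ 106 = 161
Step 2: 161 | (1 << 6) = 161 | 64 = 225

225


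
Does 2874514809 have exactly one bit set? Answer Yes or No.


0b10101011010101011001110101111001. Multiple bits set => No

No


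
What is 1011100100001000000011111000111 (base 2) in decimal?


1011100100001000000011111000111 in decimal = 1552156615

1552156615


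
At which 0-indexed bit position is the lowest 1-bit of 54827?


0b1101011000101011. Lowest set bit at position 0

0


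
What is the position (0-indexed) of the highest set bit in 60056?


0b1110101010011000. Highest set bit at position 15

15


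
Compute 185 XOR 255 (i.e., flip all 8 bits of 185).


185 ^ 255 = 70

70


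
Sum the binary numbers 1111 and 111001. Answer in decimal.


1111 + 111001 = 1001000 = 72

72


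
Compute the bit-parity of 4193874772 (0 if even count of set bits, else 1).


0b11111001111110010111001101010100 has 20 ones => parity 0

0


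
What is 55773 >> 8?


0b1101100111011101 >> 8 = 0b11011001 = 217

217


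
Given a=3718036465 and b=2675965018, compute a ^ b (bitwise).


3718036465 ^ 2675965018 = 1122191275

1122191275


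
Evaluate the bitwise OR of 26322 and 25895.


0b110011011010010 | 0b110010100100111 = 0b110011111110111 = 26615

26615


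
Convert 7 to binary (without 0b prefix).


7 = 111 in binary

111


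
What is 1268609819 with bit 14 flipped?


1268609819 ^ (1 << 14) = 1268609819 ^ 16384 = 1268593435

1268593435


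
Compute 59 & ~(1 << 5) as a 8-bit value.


59 & ~(1 << 5) = 27

27


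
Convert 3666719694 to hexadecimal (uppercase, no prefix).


3666719694 = DA8DB3CE hex

DA8DB3CE


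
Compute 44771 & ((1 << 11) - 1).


44771 & 2047 = 1763

1763


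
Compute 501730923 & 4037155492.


0b11101111001111100111001101011 & 0b11110000101000100001101010100100 = 0b10000101000100000101000100000 = 279054880

279054880


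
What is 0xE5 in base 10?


E5 hex = 229 decimal

229


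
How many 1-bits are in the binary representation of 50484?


0b1100010100110100 has 7 set bits

7


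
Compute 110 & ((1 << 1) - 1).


110 & 1 = 0

0


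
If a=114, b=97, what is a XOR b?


114 ^ 97 = 19

19


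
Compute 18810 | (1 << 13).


18810 | (1 << 13) = 18810 | 8192 = 27002

27002


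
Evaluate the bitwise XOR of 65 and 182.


0b1000001 ^ 0b10110110 = 0b11110111 = 247

247


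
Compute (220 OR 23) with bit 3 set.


Step 1: 220 | 23 = 223
Step 2: 223 | (1 << 3) = 223 | 8 = 223

223


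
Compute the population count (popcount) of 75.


0b1001011 has 4 set bits

4


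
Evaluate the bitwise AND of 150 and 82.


0b10010110 & 0b1010010 = 0b10010 = 18

18


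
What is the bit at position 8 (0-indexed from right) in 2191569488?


0b10000010101000001011001001010000, position 8 = 0

0


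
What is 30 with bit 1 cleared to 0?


30 & ~(1 << 1) = 28

28


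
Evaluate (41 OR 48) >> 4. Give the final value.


Step 1: 41 | 48 = 57
Step 2: 57 >> 4 = 3

3


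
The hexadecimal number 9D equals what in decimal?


9D hex = 157 decimal

157


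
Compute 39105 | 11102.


0b1001100011000001 | 0b10101101011110 = 0b1011101111011111 = 48095

48095


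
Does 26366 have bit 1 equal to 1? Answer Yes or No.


0b110011011111110, bit 1 = 1. Yes

Yes


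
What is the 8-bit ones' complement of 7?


7 ^ 255 = 248

248


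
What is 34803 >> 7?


0b1000011111110011 >> 7 = 0b100001111 = 271

271


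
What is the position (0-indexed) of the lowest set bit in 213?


0b11010101. Lowest set bit at position 0

0


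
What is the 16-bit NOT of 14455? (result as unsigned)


~0b11100001110111 = 0b1100011110001000 = 51080 (16-bit unsigned)

51080


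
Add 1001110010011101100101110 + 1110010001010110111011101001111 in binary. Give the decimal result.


1001110010011101100101110 + 1110010001010110111011101001111 = 1110011011001001011001001111101 = 1935979133

1935979133


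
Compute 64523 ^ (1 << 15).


64523 ^ (1 << 15) = 64523 ^ 32768 = 31755

31755


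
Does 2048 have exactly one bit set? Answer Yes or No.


0b100000000000. Only one bit set => Yes

Yes


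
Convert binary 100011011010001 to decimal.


100011011010001 in decimal = 18129

18129


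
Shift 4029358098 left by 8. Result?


0b11110000001010110010000000010010 << 8 = 0b1111000000101011001000000001001000000000 = 1031515673088

1031515673088


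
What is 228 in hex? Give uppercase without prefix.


228 = E4 hex

E4


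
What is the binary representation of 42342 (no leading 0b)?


42342 = 1010010101100110 in binary

1010010101100110


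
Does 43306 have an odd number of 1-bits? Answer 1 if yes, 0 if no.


0b1010100100101010 has 7 ones => parity 1

1


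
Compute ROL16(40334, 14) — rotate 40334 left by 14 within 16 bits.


Rotate 0b1001110110001110 left by 14 (16-bit) = 0b1010011101100011 = 42851

42851


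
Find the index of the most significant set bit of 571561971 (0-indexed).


0b100010000100010101011111110011. Highest set bit at position 29

29


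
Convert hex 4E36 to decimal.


4E36 hex = 20022 decimal

20022


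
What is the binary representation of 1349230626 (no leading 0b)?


1349230626 = 1010000011010111010000000100010 in binary

1010000011010111010000000100010


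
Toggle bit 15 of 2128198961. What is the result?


2128198961 ^ (1 << 15) = 2128198961 ^ 32768 = 2128166193

2128166193


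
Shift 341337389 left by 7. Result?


0b10100010110000110010100101101 << 7 = 0b101000101100001100101001011010000000 = 43691185792

43691185792


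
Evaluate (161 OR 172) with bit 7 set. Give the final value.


Step 1: 161 | 172 = 173
Step 2: 173 | (1 << 7) = 173 | 128 = 173

173


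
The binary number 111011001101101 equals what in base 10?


111011001101101 in decimal = 30317

30317


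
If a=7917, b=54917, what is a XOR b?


7917 ^ 54917 = 51304

51304


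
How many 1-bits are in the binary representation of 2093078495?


0b1111100110000011101011111011111 has 21 set bits

21


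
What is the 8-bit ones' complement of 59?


59 ^ 255 = 196

196


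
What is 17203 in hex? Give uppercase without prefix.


17203 = 4333 hex

4333


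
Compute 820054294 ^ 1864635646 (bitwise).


0b110000111000010000100100010110 ^ 0b1101111001001000001010011111110 = 0b1011111110001010001110111101000 = 1606753768

1606753768


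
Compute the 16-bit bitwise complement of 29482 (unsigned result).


~0b111001100101010 = 0b1000110011010101 = 36053 (16-bit unsigned)

36053


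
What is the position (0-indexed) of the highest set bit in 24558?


0b101111111101110. Highest set bit at position 14

14


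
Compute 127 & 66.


0b1111111 & 0b1000010 = 0b1000010 = 66

66


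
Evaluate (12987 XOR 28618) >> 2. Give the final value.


Step 1: 12987 ^ 28618 = 23921
Step 2: 23921 >> 2 = 5980

5980


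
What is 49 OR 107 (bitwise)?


0b110001 | 0b1101011 = 0b1111011 = 123

123


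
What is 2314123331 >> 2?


0b10001001111011101011100001000011 >> 2 = 0b100010011110111010111000010000 = 578530832

578530832


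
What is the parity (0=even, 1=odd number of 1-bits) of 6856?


0b1101011001000 has 6 ones => parity 0

0


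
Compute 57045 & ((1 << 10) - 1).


57045 & 1023 = 725

725


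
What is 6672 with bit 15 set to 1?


6672 | (1 << 15) = 6672 | 32768 = 39440

39440


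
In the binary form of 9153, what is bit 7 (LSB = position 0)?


0b10001111000001, position 7 = 1

1


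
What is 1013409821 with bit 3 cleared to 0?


1013409821 & ~(1 << 3) = 1013409813

1013409813


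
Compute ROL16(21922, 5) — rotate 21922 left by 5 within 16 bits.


Rotate 0b101010110100010 left by 5 (16-bit) = 0b1011010001001010 = 46154

46154


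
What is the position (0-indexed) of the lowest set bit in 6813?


0b1101010011101. Lowest set bit at position 0

0


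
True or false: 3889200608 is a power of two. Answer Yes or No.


0b11100111110100000111110111100000. Multiple bits set => No

No


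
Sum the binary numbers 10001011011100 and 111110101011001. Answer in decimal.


10001011011100 + 111110101011001 = 1010000000110101 = 41013

41013


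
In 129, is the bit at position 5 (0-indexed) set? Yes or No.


0b10000001, bit 5 = 0. No

No


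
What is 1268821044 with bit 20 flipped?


1268821044 ^ (1 << 20) = 1268821044 ^ 1048576 = 1269869620

1269869620


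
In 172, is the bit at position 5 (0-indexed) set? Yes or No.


0b10101100, bit 5 = 1. Yes

Yes


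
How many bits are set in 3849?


0b111100001001 has 6 set bits

6


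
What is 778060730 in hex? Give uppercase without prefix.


778060730 = 2E6043BA hex

2E6043BA


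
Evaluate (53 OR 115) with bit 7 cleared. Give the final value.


Step 1: 53 | 115 = 119
Step 2: 119 & ~(1 << 7) = 119

119


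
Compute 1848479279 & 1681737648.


0b1101110001011011000111000101111 & 0b1100100001111010100011110110000 = 0b1100100001011010000011000100000 = 1680672288

1680672288


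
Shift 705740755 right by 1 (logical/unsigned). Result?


0b101010000100001011111111010011 >> 1 = 0b10101000010000101111111101001 = 352870377

352870377


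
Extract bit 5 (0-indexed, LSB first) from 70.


0b1000110, position 5 = 0

0


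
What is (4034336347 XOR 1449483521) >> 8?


Step 1: 4034336347 ^ 1449483521 = 2786216794
Step 2: 2786216794 >> 8 = 10883659

10883659


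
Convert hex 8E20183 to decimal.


8E20183 hex = 149029251 decimal

149029251


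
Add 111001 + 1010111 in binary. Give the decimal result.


111001 + 1010111 = 10010000 = 144

144


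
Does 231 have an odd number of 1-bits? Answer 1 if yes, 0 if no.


0b11100111 has 6 ones => parity 0

0


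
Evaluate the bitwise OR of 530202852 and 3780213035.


0b11111100110100100000011100100 | 0b11100001010100010111100100101011 = 0b11111111110110110111100111101111 = 4292573679

4292573679


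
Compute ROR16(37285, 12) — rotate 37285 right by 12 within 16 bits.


Rotate 0b1001000110100101 right by 12 (16-bit) = 0b1101001011001 = 6745

6745


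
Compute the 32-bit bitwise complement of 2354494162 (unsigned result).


~0b10001100010101101011101011010010 = 0b1110011101010010100010100101101 = 1940473133 (32-bit unsigned)

1940473133


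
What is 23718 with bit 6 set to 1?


23718 | (1 << 6) = 23718 | 64 = 23782

23782


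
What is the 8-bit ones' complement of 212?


212 ^ 255 = 43

43


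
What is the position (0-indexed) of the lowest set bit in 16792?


0b100000110011000. Lowest set bit at position 3

3


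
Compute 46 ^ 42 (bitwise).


0b101110 ^ 0b101010 = 0b100 = 4

4


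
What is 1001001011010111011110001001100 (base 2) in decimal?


1001001011010111011110001001100 in decimal = 1231797324

1231797324


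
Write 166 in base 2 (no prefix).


166 = 10100110 in binary

10100110


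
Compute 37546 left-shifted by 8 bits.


0b1001001010101010 << 8 = 0b100100101010101000000000 = 9611776

9611776


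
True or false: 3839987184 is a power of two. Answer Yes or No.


0b11100100111000011000110111110000. Multiple bits set => No

No


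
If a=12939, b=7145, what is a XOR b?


12939 ^ 7145 = 10594

10594


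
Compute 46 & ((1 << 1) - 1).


46 & 1 = 0

0


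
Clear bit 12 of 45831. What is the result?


45831 & ~(1 << 12) = 41735

41735


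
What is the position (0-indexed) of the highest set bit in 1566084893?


0b1011101010110001000111100011101. Highest set bit at position 30

30


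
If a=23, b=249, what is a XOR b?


23 ^ 249 = 238

238


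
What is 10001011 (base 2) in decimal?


10001011 in decimal = 139

139


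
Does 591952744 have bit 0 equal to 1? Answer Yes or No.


0b100011010010000111101101101000, bit 0 = 0. No

No


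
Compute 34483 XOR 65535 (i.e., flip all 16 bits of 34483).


34483 ^ 65535 = 31052

31052


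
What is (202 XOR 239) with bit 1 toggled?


Step 1: 202 ^ 239 = 37
Step 2: 37 ^ (1 << 1) = 37 ^ 2 = 39

39


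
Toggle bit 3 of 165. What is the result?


165 ^ (1 << 3) = 165 ^ 8 = 173

173


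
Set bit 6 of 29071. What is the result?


29071 | (1 << 6) = 29071 | 64 = 29135

29135


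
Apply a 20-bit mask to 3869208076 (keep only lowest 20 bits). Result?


3869208076 & 1048575 = 1011212

1011212


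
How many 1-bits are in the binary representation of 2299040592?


0b10001001000010001001001101010000 has 10 set bits

10


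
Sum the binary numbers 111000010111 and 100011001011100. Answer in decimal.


111000010111 + 100011001011100 = 101010001110011 = 21619

21619


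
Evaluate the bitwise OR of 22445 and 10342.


0b101011110101101 | 0b10100001100110 = 0b111111111101111 = 32751

32751


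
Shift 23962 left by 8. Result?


0b101110110011010 << 8 = 0b10111011001101000000000 = 6134272

6134272


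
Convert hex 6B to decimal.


6B hex = 107 decimal

107


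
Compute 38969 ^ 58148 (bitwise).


0b1001100000111001 ^ 0b1110001100100100 = 0b111101100011101 = 31517

31517


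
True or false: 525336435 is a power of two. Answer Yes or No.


0b11111010011111111111101110011. Multiple bits set => No

No


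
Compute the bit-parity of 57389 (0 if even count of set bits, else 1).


0b1110000000101101 has 7 ones => parity 1

1


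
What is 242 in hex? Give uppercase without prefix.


242 = F2 hex

F2


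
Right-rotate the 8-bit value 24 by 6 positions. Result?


Rotate 0b11000 right by 6 (8-bit) = 0b1100000 = 96

96


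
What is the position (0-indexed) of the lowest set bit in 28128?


0b110110111100000. Lowest set bit at position 5

5


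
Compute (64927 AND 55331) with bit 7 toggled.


Step 1: 64927 & 55331 = 55299
Step 2: 55299 ^ (1 << 7) = 55299 ^ 128 = 55427

55427


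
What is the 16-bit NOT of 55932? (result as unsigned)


~0b1101101001111100 = 0b10010110000011 = 9603 (16-bit unsigned)

9603


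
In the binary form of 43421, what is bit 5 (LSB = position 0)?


0b1010100110011101, position 5 = 0

0


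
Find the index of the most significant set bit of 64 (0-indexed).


0b1000000. Highest set bit at position 6

6


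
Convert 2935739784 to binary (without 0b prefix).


2935739784 = 10101110111110111101010110001000 in binary

10101110111110111101010110001000


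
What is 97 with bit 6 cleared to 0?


97 & ~(1 << 6) = 33

33


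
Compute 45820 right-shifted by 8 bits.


0b1011001011111100 >> 8 = 0b10110010 = 178

178


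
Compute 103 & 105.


0b1100111 & 0b1101001 = 0b1100001 = 97

97


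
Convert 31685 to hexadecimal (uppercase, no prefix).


31685 = 7BC5 hex

7BC5


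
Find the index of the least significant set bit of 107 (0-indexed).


0b1101011. Lowest set bit at position 0

0


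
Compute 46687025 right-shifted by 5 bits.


0b10110010000110001100110001 >> 5 = 0b101100100001100011001 = 1458969

1458969


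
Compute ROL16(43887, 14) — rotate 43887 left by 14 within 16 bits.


Rotate 0b1010101101101111 left by 14 (16-bit) = 0b1110101011011011 = 60123

60123


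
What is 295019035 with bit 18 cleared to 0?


295019035 & ~(1 << 18) = 294756891

294756891


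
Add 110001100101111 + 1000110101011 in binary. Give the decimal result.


110001100101111 + 1000110101011 = 111010011011010 = 29914

29914


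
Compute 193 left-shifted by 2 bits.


0b11000001 << 2 = 0b1100000100 = 772

772


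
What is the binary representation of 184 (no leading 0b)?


184 = 10111000 in binary

10111000


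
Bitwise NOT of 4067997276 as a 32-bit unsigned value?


~0b11110010011110001011011001011100 = 0b1101100001110100100110100011 = 226970019 (32-bit unsigned)

226970019


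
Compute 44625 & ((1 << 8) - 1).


44625 & 255 = 81

81


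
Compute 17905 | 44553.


0b100010111110001 | 0b1010111000001001 = 0b1110111111111001 = 61433

61433


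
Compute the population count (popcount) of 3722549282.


0b11011101111000011001100000100010 has 15 set bits

15


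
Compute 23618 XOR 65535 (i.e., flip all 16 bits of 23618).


23618 ^ 65535 = 41917

41917


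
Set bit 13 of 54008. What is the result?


54008 | (1 << 13) = 54008 | 8192 = 62200

62200


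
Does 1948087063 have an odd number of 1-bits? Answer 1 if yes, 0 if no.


0b1110100000111010111001100010111 has 17 ones => parity 1

1


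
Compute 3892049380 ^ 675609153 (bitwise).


0b11100111111110111111010111100100 ^ 0b101000010001001111101001000001 = 0b11001111101111110000111110100101 = 3485405093

3485405093


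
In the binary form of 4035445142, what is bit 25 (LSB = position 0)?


0b11110000100010000000000110010110, position 25 = 0

0


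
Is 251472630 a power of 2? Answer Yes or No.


0b1110111111010010101011110110. Multiple bits set => No

No


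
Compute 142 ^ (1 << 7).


142 ^ (1 << 7) = 142 ^ 128 = 14

14


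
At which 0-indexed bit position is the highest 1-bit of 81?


0b1010001. Highest set bit at position 6

6


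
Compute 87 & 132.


0b1010111 & 0b10000100 = 0b100 = 4

4


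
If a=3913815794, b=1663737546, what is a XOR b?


3913815794 ^ 1663737546 = 2321713208

2321713208


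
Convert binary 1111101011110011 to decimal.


1111101011110011 in decimal = 64243

64243


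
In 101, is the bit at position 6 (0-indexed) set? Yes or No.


0b1100101, bit 6 = 1. Yes

Yes


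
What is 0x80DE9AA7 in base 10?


80DE9AA7 hex = 2162072231 decimal

2162072231


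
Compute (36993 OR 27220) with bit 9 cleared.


Step 1: 36993 | 27220 = 64213
Step 2: 64213 & ~(1 << 9) = 63701

63701


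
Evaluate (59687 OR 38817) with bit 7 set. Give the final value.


Step 1: 59687 | 38817 = 65447
Step 2: 65447 | (1 << 7) = 65447 | 128 = 65447

65447


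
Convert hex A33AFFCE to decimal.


A33AFFCE hex = 2738552782 decimal

2738552782


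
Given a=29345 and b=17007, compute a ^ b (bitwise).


29345 ^ 17007 = 12494

12494


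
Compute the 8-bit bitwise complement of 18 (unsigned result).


~0b10010 = 0b11101101 = 237 (8-bit unsigned)

237


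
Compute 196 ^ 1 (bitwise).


0b11000100 ^ 0b1 = 0b11000101 = 197

197


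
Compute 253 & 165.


0b11111101 & 0b10100101 = 0b10100101 = 165

165


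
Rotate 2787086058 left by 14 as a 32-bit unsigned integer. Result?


Rotate 0b10100110000111111000111011101010 left by 14 (32-bit) = 0b11100011101110101010100110000111 = 3820661127

3820661127


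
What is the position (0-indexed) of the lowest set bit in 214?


0b11010110. Lowest set bit at position 1

1


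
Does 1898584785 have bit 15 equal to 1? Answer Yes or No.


0b1110001001010100001101011010001, bit 15 = 0. No

No


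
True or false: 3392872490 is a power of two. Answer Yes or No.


0b11001010001110110010000000101010. Multiple bits set => No

No


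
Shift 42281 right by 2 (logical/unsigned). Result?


0b1010010100101001 >> 2 = 0b10100101001010 = 10570

10570


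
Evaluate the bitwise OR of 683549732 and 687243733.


0b101000101111100010010000100100 | 0b101000111101101000000111010101 = 0b101000111111101010010111110101 = 687777269

687777269


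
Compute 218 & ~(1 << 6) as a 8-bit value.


218 & ~(1 << 6) = 154

154


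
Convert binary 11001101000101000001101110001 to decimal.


11001101000101000001101110001 in decimal = 430080881

430080881


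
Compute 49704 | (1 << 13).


49704 | (1 << 13) = 49704 | 8192 = 57896

57896


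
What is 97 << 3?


0b1100001 << 3 = 0b1100001000 = 776

776


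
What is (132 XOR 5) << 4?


Step 1: 132 ^ 5 = 129
Step 2: 129 << 4 = 2064

2064
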